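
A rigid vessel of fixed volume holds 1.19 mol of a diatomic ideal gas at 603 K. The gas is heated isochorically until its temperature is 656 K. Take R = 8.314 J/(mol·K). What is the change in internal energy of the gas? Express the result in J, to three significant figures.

ΔU ≈ 1310 J

Constant volume ⇒ W = 0, so Q = ΔU = nCᵥΔT with Cᵥ = 5R/2 = 20.79 J/(mol·K).
ΔU = (1.19)(20.79)(656 − 603) = 1311 J.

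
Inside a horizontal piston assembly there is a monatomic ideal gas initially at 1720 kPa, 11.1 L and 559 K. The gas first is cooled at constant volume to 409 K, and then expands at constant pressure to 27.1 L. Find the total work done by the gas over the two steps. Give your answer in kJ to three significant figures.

W_total ≈ 20.1 kJ

Step 1 (isochoric): W = 0 (constant volume).
After step 1: P = 1258 kPa (V unchanged).
Step 2 (isobaric): W = PΔV = (1258 kPa)(27.1 − 11.1 L) = 20135 J.
W_total = 0 + 20135 = 20135 J.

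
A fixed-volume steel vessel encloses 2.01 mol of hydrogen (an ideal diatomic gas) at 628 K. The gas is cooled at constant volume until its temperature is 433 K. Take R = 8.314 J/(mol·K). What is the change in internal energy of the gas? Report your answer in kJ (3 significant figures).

Constant volume ⇒ W = 0, so Q = ΔU = nCᵥΔT with Cᵥ = 5R/2 = 20.79 J/(mol·K).
ΔU = (2.01)(20.79)(433 − 628) = -8147 J.

ΔU ≈ -8.15 kJ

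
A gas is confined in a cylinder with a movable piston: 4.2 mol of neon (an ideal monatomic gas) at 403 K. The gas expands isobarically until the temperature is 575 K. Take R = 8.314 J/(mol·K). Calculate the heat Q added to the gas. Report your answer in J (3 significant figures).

Isobaric: W = nRΔT = (4.2)(8.314)(172) = 6006 J.
ΔU = nCᵥΔT with Cᵥ = 3R/2: ΔU = (4.2)(12.47)(172) = 9009 J.
Q = ΔU + W = 9009 + 6006 = 15015 J.

Q ≈ 15000 J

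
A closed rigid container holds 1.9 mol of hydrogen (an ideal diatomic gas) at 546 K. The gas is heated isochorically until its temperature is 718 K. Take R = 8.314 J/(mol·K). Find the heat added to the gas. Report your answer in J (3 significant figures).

Constant volume ⇒ W = 0, so Q = ΔU = nCᵥΔT with Cᵥ = 5R/2 = 20.79 J/(mol·K).
ΔU = (1.9)(20.79)(718 − 546) = 6793 J.

Q ≈ 6790 J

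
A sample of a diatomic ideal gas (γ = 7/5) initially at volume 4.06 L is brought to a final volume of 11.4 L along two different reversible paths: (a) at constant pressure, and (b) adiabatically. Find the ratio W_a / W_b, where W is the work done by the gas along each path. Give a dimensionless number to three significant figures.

Path (a) isobaric: W = P₁(V₂ − V₁) → W_a/(P₁V₁) = 1.808.
Path (b) adiabatic: W = P₁V₁(1 − (V₁/V₂)^(γ−1))/(γ−1) → W_b/(P₁V₁) = 0.8458.
W_a / W_b = 1.808 / 0.8458 = 2.137.

W_a / W_b ≈ 2.14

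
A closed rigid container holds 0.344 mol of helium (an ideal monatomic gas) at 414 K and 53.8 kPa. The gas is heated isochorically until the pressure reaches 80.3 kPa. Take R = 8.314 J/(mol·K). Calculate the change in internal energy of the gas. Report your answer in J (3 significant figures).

ΔU ≈ 875 J

Constant volume ⇒ W = 0, so Q = ΔU = nCᵥΔT with Cᵥ = 3R/2 = 12.47 J/(mol·K).
At constant V, T₂/T₁ = P₂/P₁ ⇒ ΔT = T₁(P₂/P₁ − 1) = 414·(80.3/53.8 − 1) = 203.9 K.
ΔU = (0.344)(12.47)(203.9) = 874.8 J.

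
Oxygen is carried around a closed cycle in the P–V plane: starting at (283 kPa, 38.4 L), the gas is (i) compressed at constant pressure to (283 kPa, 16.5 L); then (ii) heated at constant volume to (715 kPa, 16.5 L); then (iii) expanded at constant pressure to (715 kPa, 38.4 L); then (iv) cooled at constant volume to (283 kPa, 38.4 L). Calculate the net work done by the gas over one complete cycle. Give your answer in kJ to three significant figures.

W_net ≈ 9.46 kJ

Constant-volume legs do no work.
W(i) = (283)(16.5 − 38.4) = -6198 J; W(iii) = (715)(38.4 − 16.5) = 15658 J.
W_net = -6198 + 15658 = 9461 J (the clockwise enclosed area).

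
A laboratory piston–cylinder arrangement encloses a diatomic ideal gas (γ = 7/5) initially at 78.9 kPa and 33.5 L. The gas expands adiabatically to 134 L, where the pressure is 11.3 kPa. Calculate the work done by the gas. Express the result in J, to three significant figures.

Adiabatic: W = (P₁V₁ − P₂V₂)/(γ − 1) with γ = 7/5.
P₁V₁ = 2643 J, P₂V₂ = 1514 J.
W = (2643 − 1514) / 0.4 = 2822 J.

W ≈ 2820 J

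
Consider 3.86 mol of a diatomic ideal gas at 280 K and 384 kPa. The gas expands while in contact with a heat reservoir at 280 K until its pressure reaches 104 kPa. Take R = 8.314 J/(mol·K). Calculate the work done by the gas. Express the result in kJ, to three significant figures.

W ≈ 11.7 kJ

Isothermal process: W = nRT ln(V₂/V₁) = nRT ln(P₁/P₂).
W = (3.86)(8.314)(280) × ln(384/104)
  = 8986 × ln(3.692) = 8986 × 1.306
W_by_gas = 11738 J.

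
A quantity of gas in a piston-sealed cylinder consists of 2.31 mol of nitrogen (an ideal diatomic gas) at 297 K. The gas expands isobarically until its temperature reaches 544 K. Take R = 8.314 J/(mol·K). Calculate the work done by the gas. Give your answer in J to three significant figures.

W ≈ 4740 J

Isobaric: W = P ΔV = nR ΔT.
W = (2.31)(8.314)(544 − 297) = 4744 J.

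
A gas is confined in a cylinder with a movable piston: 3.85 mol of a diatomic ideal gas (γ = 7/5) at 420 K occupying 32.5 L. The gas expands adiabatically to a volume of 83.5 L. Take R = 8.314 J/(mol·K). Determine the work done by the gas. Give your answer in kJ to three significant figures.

Adiabatic: TV^(γ−1) = const with γ = 7/5.
T₂ = T₁ (V₁/V₂)^(γ−1) = 420 × (32.5/83.5)^0.4 = 420 × 0.6856 = 288 K.
W_by = nCᵥ(T₁ − T₂) = (3.85)(20.79)(420 − 288) = 10566 J.

W ≈ 10.6 kJ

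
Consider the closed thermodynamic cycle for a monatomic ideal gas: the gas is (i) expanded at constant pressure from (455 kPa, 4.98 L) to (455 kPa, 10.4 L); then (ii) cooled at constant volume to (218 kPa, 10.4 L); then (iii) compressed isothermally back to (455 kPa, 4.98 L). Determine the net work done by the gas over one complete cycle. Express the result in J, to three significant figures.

Leg (i): W = PΔV = (455)(10.4 − 4.98) = 2466 J.
Leg (ii): W = 0.
Leg (iii): W = PᵢVᵢ ln(V_f/Vᵢ) = (2267) ln(4.98/10.4) = -1670 J.
W_net = 2466 − 1670 = 796.6 J.

W_net ≈ 797 J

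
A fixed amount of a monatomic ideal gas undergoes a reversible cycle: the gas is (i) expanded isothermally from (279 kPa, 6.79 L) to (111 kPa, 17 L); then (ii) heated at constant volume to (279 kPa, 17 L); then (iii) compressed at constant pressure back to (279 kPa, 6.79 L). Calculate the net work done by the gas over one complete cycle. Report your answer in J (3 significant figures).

Leg (i): W = PᵢVᵢ ln(V_f/Vᵢ) = (1894) ln(17/6.79) = 1739 J.
Leg (ii): W = 0.
Leg (iii): W = PΔV = (279)(6.79 − 17) = -2849 J.
W_net = 1739 − 2849 = -1110 J.

W_net ≈ -1110 J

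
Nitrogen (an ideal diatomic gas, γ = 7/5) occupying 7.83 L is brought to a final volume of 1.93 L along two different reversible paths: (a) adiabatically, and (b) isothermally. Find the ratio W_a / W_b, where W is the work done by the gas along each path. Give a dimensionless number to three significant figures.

W_a / W_b ≈ 1.34

Path (a) adiabatic: W = P₁V₁(1 − (V₁/V₂)^(γ−1))/(γ−1) → W_a/(P₁V₁) = -1.877.
Path (b) isothermal: W = P₁V₁ ln(V₂/V₁) → W_b/(P₁V₁) = -1.4.
W_a / W_b = -1.877 / -1.4 = 1.341.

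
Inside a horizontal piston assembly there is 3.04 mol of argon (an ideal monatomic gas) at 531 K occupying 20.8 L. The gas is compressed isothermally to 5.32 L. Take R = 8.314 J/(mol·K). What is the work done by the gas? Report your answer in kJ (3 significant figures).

Isothermal: W = nRT ln(V₂/V₁).
W = (3.04)(8.314)(531) × ln(5.32/20.8)
  = 13421 × -1.363
W_by_gas = -18299 J.

W ≈ -18.3 kJ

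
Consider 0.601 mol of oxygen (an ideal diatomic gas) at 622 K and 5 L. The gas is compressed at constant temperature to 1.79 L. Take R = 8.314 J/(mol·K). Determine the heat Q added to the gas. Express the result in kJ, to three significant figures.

Q ≈ -3.19 kJ

Isothermal ⇒ ΔU = 0, so Q = W = nRT ln(V₂/V₁).
Q = (0.601)(8.314)(622) ln(1.79/5) = 3108 × -1.027 = -3193 J.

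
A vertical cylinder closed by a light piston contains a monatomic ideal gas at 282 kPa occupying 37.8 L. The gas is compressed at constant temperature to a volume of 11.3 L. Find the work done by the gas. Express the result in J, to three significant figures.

W ≈ -12900 J

Isothermal: W = nRT ln(V₂/V₁) = P₁V₁ ln(V₂/V₁).
P₁V₁ = (282 kPa)(37.8 L) = 10660 J.
W = 10660 × ln(11.3/37.8) = 10660 × -1.208
W_by_gas = -12872 J.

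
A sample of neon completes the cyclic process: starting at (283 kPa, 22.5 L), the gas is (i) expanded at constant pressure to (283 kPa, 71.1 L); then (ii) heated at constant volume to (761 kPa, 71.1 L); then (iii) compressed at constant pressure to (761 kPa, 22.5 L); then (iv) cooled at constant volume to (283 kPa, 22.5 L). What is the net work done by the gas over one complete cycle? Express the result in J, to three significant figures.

W_net ≈ -23200 J

Constant-volume legs do no work.
W(i) = (283)(71.1 − 22.5) = 13754 J; W(iii) = (761)(22.5 − 71.1) = -36985 J.
W_net = 13754 − 36985 = -23231 J (the counter-clockwise enclosed area).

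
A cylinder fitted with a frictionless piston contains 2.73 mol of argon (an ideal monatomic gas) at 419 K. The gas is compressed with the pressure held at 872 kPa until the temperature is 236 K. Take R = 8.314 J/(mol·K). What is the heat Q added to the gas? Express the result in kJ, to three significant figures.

Isobaric: W = nRΔT = (2.73)(8.314)(-183) = -4154 J.
ΔU = nCᵥΔT with Cᵥ = 3R/2: ΔU = (2.73)(12.47)(-183) = -6230 J.
Q = ΔU + W = -6230 − 4154 = -10384 J.

Q ≈ -10.4 kJ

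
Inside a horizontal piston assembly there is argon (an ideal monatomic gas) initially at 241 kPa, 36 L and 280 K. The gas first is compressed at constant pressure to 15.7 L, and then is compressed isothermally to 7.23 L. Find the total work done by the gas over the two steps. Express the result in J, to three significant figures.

Step 1 (isobaric): W = PΔV = (241 kPa)(15.7 − 36 L) = -4892 J.
After step 1: P = 241 kPa, V = 15.7 L, T = 122.1 K.
Step 2 (isothermal): W = P₁V₁ ln(V₂/V₁) = (3784) ln(7.23/15.7) = -2934 J.
W_total = -4892 − 2934 = -7826 J.

W_total ≈ -7830 J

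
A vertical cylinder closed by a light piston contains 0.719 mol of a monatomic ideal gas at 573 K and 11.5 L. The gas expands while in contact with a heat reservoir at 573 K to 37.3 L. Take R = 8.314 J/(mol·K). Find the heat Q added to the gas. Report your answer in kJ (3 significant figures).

Isothermal ⇒ ΔU = 0, so Q = W = nRT ln(V₂/V₁).
Q = (0.719)(8.314)(573) ln(37.3/11.5) = 3425 × 1.177 = 4030 J.

Q ≈ 4.03 kJ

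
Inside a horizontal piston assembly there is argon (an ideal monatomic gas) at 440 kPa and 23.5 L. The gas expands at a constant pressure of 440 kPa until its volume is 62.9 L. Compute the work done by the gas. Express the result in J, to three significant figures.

Isobaric: W = P ΔV.
W = (440 kPa)(62.9 − 23.5 L) = (440)(39.4) = 17336 J.

W ≈ 17300 J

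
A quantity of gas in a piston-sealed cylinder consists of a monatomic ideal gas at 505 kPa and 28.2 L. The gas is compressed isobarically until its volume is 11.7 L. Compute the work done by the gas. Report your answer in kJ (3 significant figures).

W ≈ -8.33 kJ

Isobaric: W = P ΔV.
W = (505 kPa)(11.7 − 28.2 L) = (505)(-16.5) = -8332 J.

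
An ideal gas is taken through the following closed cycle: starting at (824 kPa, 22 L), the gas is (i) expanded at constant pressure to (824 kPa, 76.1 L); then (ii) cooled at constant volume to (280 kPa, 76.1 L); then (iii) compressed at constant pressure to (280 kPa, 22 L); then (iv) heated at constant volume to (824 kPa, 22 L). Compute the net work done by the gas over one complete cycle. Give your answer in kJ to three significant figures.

W_net ≈ 29.4 kJ

Constant-volume legs do no work.
W(i) = (824)(76.1 − 22) = 44578 J; W(iii) = (280)(22 − 76.1) = -15148 J.
W_net = 44578 − 15148 = 29430 J (the clockwise enclosed area).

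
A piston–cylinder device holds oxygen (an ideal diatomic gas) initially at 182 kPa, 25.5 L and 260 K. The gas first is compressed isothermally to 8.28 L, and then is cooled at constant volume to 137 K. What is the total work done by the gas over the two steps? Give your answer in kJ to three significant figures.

W_total ≈ -5.22 kJ

Step 1 (isothermal): W = P₁V₁ ln(V₂/V₁) = (4641) ln(8.28/25.5) = -5220 J.
Step 2 (isochoric): W = 0 (constant volume).
W_total = -5220 + 0 = -5220 J.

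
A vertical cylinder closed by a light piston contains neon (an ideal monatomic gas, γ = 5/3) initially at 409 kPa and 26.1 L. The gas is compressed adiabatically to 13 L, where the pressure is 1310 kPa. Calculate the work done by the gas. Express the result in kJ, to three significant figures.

W ≈ -9.53 kJ

Adiabatic: W = (P₁V₁ − P₂V₂)/(γ − 1) with γ = 5/3.
P₁V₁ = 10675 J, P₂V₂ = 17030 J.
W = (10675 − 17030) / 0.6667 = -9533 J.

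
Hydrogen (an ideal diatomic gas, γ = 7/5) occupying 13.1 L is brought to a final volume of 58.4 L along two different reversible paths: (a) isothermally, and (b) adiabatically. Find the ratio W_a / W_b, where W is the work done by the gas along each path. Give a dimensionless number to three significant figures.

W_a / W_b ≈ 1.33

Path (a) isothermal: W = P₁V₁ ln(V₂/V₁) → W_a/(P₁V₁) = 1.495.
Path (b) adiabatic: W = P₁V₁(1 − (V₁/V₂)^(γ−1))/(γ−1) → W_b/(P₁V₁) = 1.125.
W_a / W_b = 1.495 / 1.125 = 1.329.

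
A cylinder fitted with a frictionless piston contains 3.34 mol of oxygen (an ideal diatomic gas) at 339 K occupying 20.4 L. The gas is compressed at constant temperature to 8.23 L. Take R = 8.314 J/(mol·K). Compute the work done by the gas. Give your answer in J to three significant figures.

W ≈ -8550 J

Isothermal: W = nRT ln(V₂/V₁).
W = (3.34)(8.314)(339) × ln(8.23/20.4)
  = 9414 × -0.9077
W_by_gas = -8545 J.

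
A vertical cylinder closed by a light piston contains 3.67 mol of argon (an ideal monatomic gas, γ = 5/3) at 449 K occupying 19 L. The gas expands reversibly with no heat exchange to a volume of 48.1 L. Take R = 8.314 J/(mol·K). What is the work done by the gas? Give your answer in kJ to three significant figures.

W ≈ 9.49 kJ

Adiabatic: TV^(γ−1) = const with γ = 5/3.
T₂ = T₁ (V₁/V₂)^(γ−1) = 449 × (19/48.1)^0.667 = 449 × 0.5384 = 241.7 K.
W_by = nCᵥ(T₁ − T₂) = (3.67)(12.47)(449 − 241.7) = 9487 J.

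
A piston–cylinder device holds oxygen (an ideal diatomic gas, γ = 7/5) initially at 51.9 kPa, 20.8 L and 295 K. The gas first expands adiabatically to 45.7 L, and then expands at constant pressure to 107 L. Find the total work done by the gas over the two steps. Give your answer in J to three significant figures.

W_total ≈ 1790 J

Step 1 (adiabatic): W = (P₁V₁ − P₂V₂)/(γ−1) = (1080 − 787.9)/0.4 = 729 J.
After step 1: P = 17.24 kPa, V = 45.7 L, T = 215.3 K.
Step 2 (isobaric): W = PΔV = (17.24 kPa)(107 − 45.7 L) = 1057 J.
W_total = 729 + 1057 = 1786 J.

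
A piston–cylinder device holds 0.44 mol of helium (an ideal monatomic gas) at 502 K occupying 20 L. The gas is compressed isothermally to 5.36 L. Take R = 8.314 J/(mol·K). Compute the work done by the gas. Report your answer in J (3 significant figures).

Isothermal: W = nRT ln(V₂/V₁).
W = (0.44)(8.314)(502) × ln(5.36/20)
  = 1836 × -1.317
W_by_gas = -2418 J.

W ≈ -2420 J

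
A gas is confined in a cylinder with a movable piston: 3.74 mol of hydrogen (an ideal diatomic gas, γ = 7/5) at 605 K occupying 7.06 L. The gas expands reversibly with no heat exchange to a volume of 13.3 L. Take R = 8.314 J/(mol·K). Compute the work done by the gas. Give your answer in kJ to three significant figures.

W ≈ 10.5 kJ

Adiabatic: TV^(γ−1) = const with γ = 7/5.
T₂ = T₁ (V₁/V₂)^(γ−1) = 605 × (7.06/13.3)^0.4 = 605 × 0.7762 = 469.6 K.
W_by = nCᵥ(T₁ − T₂) = (3.74)(20.79)(605 − 469.6) = 10525 J.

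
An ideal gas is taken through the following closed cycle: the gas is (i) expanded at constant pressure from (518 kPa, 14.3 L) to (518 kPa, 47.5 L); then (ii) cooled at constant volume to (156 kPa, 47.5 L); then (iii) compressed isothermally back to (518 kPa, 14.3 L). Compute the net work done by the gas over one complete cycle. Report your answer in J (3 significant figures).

Leg (i): W = PΔV = (518)(47.5 − 14.3) = 17198 J.
Leg (ii): W = 0.
Leg (iii): W = PᵢVᵢ ln(V_f/Vᵢ) = (7410) ln(14.3/47.5) = -8895 J.
W_net = 17198 − 8895 = 8302 J.

W_net ≈ 8300 J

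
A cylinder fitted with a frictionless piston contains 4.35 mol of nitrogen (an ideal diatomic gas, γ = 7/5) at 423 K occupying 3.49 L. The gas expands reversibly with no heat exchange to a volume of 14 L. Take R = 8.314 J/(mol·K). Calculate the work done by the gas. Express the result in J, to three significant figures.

W ≈ 16300 J

Adiabatic: TV^(γ−1) = const with γ = 7/5.
T₂ = T₁ (V₁/V₂)^(γ−1) = 423 × (3.49/14)^0.4 = 423 × 0.5737 = 242.7 K.
W_by = nCᵥ(T₁ − T₂) = (4.35)(20.79)(423 − 242.7) = 16304 J.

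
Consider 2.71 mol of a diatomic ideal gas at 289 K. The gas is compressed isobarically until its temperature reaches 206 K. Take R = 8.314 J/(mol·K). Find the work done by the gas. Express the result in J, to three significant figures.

Isobaric: W = P ΔV = nR ΔT.
W = (2.71)(8.314)(206 − 289) = -1870 J.

W ≈ -1870 J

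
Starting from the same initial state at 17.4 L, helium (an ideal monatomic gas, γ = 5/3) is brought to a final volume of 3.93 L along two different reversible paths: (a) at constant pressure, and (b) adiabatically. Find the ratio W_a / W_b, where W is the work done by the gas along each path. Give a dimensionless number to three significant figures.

Path (a) isobaric: W = P₁(V₂ − V₁) → W_a/(P₁V₁) = -0.7741.
Path (b) adiabatic: W = P₁V₁(1 − (V₁/V₂)^(γ−1))/(γ−1) → W_b/(P₁V₁) = -2.544.
W_a / W_b = -0.7741 / -2.544 = 0.3042.

W_a / W_b ≈ 0.304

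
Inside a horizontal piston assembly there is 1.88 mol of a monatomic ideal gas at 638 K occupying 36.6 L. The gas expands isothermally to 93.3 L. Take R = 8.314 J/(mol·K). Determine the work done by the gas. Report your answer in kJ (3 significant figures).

W ≈ 9.33 kJ

Isothermal: W = nRT ln(V₂/V₁).
W = (1.88)(8.314)(638) × ln(93.3/36.6)
  = 9972 × 0.9358
W_by_gas = 9332 J.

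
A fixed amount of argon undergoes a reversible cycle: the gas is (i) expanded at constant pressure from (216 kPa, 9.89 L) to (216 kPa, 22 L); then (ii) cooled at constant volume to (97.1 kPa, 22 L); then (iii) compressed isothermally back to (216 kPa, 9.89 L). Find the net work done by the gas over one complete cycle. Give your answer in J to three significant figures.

W_net ≈ 908 J

Leg (i): W = PΔV = (216)(22 − 9.89) = 2616 J.
Leg (ii): W = 0.
Leg (iii): W = PᵢVᵢ ln(V_f/Vᵢ) = (2136) ln(9.89/22) = -1708 J.
W_net = 2616 − 1708 = 907.8 J.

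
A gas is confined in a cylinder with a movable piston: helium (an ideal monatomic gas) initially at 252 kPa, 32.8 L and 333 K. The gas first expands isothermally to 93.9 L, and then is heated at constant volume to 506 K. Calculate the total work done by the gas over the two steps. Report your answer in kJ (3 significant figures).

Step 1 (isothermal): W = P₁V₁ ln(V₂/V₁) = (8266) ln(93.9/32.8) = 8694 J.
Step 2 (isochoric): W = 0 (constant volume).
W_total = 8694 + 0 = 8694 J.

W_total ≈ 8.69 kJ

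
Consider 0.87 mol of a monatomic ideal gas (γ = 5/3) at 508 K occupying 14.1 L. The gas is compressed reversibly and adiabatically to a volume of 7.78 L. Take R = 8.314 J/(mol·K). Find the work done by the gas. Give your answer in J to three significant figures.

Adiabatic: TV^(γ−1) = const with γ = 5/3.
T₂ = T₁ (V₁/V₂)^(γ−1) = 508 × (14.1/7.78)^0.667 = 508 × 1.486 = 755.1 K.
W_by = nCᵥ(T₁ − T₂) = (0.87)(12.47)(508 − 755.1) = -2681 J.

W ≈ -2680 J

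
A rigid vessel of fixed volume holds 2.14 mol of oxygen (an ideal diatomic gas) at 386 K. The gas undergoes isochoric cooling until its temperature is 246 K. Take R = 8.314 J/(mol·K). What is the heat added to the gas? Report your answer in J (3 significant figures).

Q ≈ -6230 J

Constant volume ⇒ W = 0, so Q = ΔU = nCᵥΔT with Cᵥ = 5R/2 = 20.79 J/(mol·K).
ΔU = (2.14)(20.79)(246 − 386) = -6227 J.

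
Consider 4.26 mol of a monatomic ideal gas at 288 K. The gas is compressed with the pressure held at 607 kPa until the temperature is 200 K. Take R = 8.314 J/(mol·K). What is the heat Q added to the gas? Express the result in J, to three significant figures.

Q ≈ -7790 J

Isobaric: W = nRΔT = (4.26)(8.314)(-88) = -3117 J.
ΔU = nCᵥΔT with Cᵥ = 3R/2: ΔU = (4.26)(12.47)(-88) = -4675 J.
Q = ΔU + W = -4675 − 3117 = -7792 J.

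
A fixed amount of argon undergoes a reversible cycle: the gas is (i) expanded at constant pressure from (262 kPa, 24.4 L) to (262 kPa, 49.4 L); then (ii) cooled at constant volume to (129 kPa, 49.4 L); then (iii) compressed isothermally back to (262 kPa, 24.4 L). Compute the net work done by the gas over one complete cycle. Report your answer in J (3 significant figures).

W_net ≈ 2050 J

Leg (i): W = PΔV = (262)(49.4 − 24.4) = 6550 J.
Leg (ii): W = 0.
Leg (iii): W = PᵢVᵢ ln(V_f/Vᵢ) = (6373) ln(24.4/49.4) = -4495 J.
W_net = 6550 − 4495 = 2055 J.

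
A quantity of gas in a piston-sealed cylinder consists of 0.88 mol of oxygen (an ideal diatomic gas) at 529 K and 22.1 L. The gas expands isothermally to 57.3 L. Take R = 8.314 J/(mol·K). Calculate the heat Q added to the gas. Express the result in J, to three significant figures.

Q ≈ 3690 J

Isothermal ⇒ ΔU = 0, so Q = W = nRT ln(V₂/V₁).
Q = (0.88)(8.314)(529) ln(57.3/22.1) = 3870 × 0.9527 = 3687 J.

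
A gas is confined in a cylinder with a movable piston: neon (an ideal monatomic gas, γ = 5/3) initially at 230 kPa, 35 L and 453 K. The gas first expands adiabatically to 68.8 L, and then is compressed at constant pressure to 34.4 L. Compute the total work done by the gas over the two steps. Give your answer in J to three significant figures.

Step 1 (adiabatic): W = (P₁V₁ − P₂V₂)/(γ−1) = (8050 − 5130)/0.667 = 4380 J.
After step 1: P = 74.56 kPa, V = 68.8 L, T = 288.7 K.
Step 2 (isobaric): W = PΔV = (74.56 kPa)(34.4 − 68.8 L) = -2565 J.
W_total = 4380 − 2565 = 1815 J.

W_total ≈ 1820 J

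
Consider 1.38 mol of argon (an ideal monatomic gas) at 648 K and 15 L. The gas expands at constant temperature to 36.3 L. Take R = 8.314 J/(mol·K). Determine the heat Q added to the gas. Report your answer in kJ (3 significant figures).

Q ≈ 6.57 kJ

Isothermal ⇒ ΔU = 0, so Q = W = nRT ln(V₂/V₁).
Q = (1.38)(8.314)(648) ln(36.3/15) = 7435 × 0.8838 = 6571 J.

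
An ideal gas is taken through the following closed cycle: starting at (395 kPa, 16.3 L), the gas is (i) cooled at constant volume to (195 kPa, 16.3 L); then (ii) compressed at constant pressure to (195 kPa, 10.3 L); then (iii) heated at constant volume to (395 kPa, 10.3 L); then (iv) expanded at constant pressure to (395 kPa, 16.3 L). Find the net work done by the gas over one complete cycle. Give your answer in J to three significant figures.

W_net ≈ 1200 J

Constant-volume legs do no work.
W(ii) = (195)(10.3 − 16.3) = -1170 J; W(iv) = (395)(16.3 − 10.3) = 2370 J.
W_net = -1170 + 2370 = 1200 J (the clockwise enclosed area).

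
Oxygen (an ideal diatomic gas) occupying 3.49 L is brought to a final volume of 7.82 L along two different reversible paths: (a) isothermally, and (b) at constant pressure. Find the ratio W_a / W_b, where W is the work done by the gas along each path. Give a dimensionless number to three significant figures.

W_a / W_b ≈ 0.650

Path (a) isothermal: W = P₁V₁ ln(V₂/V₁) → W_a/(P₁V₁) = 0.8068.
Path (b) isobaric: W = P₁(V₂ − V₁) → W_b/(P₁V₁) = 1.241.
W_a / W_b = 0.8068 / 1.241 = 0.6503.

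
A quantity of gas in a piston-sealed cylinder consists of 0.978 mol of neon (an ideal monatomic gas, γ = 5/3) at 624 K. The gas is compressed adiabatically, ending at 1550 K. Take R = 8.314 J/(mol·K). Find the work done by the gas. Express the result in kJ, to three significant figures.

W ≈ -11.3 kJ

Adiabatic ⇒ Q = 0, so W_by = −ΔU = nCᵥ(T₁ − T₂).
Cᵥ = 3R/2 = 12.47 J/(mol·K).
W = (0.978)(12.47)(624 − 1550) = -11294 J.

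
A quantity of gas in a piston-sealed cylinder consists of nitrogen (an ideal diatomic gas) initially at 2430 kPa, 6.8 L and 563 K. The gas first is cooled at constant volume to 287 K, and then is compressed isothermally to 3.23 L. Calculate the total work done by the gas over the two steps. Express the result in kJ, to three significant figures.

W_total ≈ -6.27 kJ

Step 1 (isochoric): W = 0 (constant volume).
After step 1: P = 1239 kPa (V unchanged).
Step 2 (isothermal): W = P₁V₁ ln(V₂/V₁) = (8423) ln(3.23/6.8) = -6271 J.
W_total = 0 − 6271 = -6271 J.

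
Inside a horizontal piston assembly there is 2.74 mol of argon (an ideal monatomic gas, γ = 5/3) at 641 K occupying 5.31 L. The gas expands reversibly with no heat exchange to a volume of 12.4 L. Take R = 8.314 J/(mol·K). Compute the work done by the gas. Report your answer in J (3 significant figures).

W ≈ 9460 J

Adiabatic: TV^(γ−1) = const with γ = 5/3.
T₂ = T₁ (V₁/V₂)^(γ−1) = 641 × (5.31/12.4)^0.667 = 641 × 0.5681 = 364.2 K.
W_by = nCᵥ(T₁ − T₂) = (2.74)(12.47)(641 − 364.2) = 9459 J.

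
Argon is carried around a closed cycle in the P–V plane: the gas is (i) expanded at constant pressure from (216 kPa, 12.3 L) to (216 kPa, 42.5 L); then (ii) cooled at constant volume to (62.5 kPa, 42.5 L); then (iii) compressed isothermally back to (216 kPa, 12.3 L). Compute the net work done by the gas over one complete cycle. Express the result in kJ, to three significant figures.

Leg (i): W = PΔV = (216)(42.5 − 12.3) = 6523 J.
Leg (ii): W = 0.
Leg (iii): W = PᵢVᵢ ln(V_f/Vᵢ) = (2656) ln(12.3/42.5) = -3293 J.
W_net = 6523 − 3293 = 3230 J.

W_net ≈ 3.23 kJ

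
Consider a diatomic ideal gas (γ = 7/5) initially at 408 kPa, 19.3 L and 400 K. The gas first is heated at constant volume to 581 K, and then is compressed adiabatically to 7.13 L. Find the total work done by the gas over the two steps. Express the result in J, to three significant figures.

W_total ≈ -14000 J

Step 1 (isochoric): W = 0 (constant volume).
After step 1: P = 592.6 kPa (V unchanged).
Step 2 (adiabatic): W = (P₁V₁ − P₂V₂)/(γ−1) = (11438 − 17034)/0.4 = -13991 J.
W_total = 0 − 13991 = -13991 J.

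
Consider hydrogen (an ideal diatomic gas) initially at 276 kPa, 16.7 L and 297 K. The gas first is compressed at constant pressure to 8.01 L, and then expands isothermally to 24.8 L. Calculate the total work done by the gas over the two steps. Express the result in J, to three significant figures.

W_total ≈ 100 J

Step 1 (isobaric): W = PΔV = (276 kPa)(8.01 − 16.7 L) = -2398 J.
After step 1: P = 276 kPa, V = 8.01 L, T = 142.5 K.
Step 2 (isothermal): W = P₁V₁ ln(V₂/V₁) = (2211) ln(24.8/8.01) = 2498 J.
W_total = -2398 + 2498 = 100.1 J.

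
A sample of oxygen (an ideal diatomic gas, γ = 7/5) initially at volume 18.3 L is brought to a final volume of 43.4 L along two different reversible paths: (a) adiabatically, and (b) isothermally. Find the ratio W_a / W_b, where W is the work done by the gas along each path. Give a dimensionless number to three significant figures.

Path (a) adiabatic: W = P₁V₁(1 − (V₁/V₂)^(γ−1))/(γ−1) → W_a/(P₁V₁) = 0.7302.
Path (b) isothermal: W = P₁V₁ ln(V₂/V₁) → W_b/(P₁V₁) = 0.8636.
W_a / W_b = 0.7302 / 0.8636 = 0.8456.

W_a / W_b ≈ 0.846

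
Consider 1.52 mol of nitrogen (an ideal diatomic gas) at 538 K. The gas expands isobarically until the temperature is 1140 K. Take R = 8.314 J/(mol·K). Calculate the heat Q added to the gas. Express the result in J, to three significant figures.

Q ≈ 26600 J

Isobaric: W = nRΔT = (1.52)(8.314)(602) = 7608 J.
ΔU = nCᵥΔT with Cᵥ = 5R/2: ΔU = (1.52)(20.79)(602) = 19019 J.
Q = ΔU + W = 19019 + 7608 = 26627 J.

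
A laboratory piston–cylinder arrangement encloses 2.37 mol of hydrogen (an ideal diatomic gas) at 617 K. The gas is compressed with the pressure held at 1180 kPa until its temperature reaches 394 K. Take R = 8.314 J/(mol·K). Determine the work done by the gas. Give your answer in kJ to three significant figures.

Isobaric: W = P ΔV = nR ΔT.
W = (2.37)(8.314)(394 − 617) = -4394 J.

W ≈ -4.39 kJ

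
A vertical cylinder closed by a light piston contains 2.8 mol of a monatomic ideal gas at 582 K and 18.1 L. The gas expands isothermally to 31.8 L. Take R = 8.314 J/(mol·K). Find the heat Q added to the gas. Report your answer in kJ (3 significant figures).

Q ≈ 7.64 kJ

Isothermal ⇒ ΔU = 0, so Q = W = nRT ln(V₂/V₁).
Q = (2.8)(8.314)(582) ln(31.8/18.1) = 13548 × 0.5636 = 7635 J.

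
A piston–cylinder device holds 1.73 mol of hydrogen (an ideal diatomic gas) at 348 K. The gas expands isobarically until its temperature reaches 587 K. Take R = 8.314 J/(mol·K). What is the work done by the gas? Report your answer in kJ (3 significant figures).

W ≈ 3.44 kJ

Isobaric: W = P ΔV = nR ΔT.
W = (1.73)(8.314)(587 − 348) = 3438 J.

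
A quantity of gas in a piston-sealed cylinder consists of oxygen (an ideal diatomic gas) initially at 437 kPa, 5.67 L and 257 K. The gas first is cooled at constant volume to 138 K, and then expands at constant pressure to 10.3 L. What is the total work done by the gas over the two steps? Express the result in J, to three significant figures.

W_total ≈ 1090 J

Step 1 (isochoric): W = 0 (constant volume).
After step 1: P = 234.7 kPa (V unchanged).
Step 2 (isobaric): W = PΔV = (234.7 kPa)(10.3 − 5.67 L) = 1086 J.
W_total = 0 + 1086 = 1086 J.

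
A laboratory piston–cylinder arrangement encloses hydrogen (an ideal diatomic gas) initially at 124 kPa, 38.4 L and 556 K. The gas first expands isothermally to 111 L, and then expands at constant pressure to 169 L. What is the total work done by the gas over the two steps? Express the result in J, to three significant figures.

Step 1 (isothermal): W = P₁V₁ ln(V₂/V₁) = (4762) ln(111/38.4) = 5054 J.
After step 1: P = 42.9 kPa, V = 111 L, T = 556 K.
Step 2 (isobaric): W = PΔV = (42.9 kPa)(169 − 111 L) = 2488 J.
W_total = 5054 + 2488 = 7542 J.

W_total ≈ 7540 J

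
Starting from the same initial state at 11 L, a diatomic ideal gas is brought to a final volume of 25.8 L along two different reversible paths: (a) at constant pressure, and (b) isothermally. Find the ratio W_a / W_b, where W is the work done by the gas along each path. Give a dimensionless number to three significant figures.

Path (a) isobaric: W = P₁(V₂ − V₁) → W_a/(P₁V₁) = 1.345.
Path (b) isothermal: W = P₁V₁ ln(V₂/V₁) → W_b/(P₁V₁) = 0.8525.
W_a / W_b = 1.345 / 0.8525 = 1.578.

W_a / W_b ≈ 1.58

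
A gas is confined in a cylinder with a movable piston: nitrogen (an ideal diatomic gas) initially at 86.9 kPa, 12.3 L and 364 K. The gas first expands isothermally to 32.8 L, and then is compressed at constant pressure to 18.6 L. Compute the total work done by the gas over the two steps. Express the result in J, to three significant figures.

Step 1 (isothermal): W = P₁V₁ ln(V₂/V₁) = (1069) ln(32.8/12.3) = 1048 J.
After step 1: P = 32.59 kPa, V = 32.8 L, T = 364 K.
Step 2 (isobaric): W = PΔV = (32.59 kPa)(18.6 − 32.8 L) = -462.7 J.
W_total = 1048 − 462.7 = 585.6 J.

W_total ≈ 586 J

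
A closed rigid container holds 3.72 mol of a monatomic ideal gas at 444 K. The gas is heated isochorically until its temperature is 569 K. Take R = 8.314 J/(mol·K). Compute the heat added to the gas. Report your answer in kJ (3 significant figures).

Q ≈ 5.80 kJ

Constant volume ⇒ W = 0, so Q = ΔU = nCᵥΔT with Cᵥ = 3R/2 = 12.47 J/(mol·K).
ΔU = (3.72)(12.47)(569 − 444) = 5799 J.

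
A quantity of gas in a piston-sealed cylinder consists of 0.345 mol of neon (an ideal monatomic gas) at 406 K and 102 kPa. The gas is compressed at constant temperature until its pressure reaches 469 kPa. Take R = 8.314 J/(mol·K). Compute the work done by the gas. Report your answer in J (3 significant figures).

Isothermal process: W = nRT ln(V₂/V₁) = nRT ln(P₁/P₂).
W = (0.345)(8.314)(406) × ln(102/469)
  = 1165 × ln(0.2175) = 1165 × -1.526
W_by_gas = -1777 J.

W ≈ -1780 J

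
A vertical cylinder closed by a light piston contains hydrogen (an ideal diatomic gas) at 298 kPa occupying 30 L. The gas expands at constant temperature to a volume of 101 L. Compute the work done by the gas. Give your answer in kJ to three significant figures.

Isothermal: W = nRT ln(V₂/V₁) = P₁V₁ ln(V₂/V₁).
P₁V₁ = (298 kPa)(30 L) = 8940 J.
W = 8940 × ln(101/30) = 8940 × 1.214
W_by_gas = 10852 J.

W ≈ 10.9 kJ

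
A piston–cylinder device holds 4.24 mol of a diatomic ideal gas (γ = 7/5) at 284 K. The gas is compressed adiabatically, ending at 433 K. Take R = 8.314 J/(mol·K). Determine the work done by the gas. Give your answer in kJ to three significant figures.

W ≈ -13.1 kJ

Adiabatic ⇒ Q = 0, so W_by = −ΔU = nCᵥ(T₁ − T₂).
Cᵥ = 5R/2 = 20.79 J/(mol·K).
W = (4.24)(20.79)(284 − 433) = -13131 J.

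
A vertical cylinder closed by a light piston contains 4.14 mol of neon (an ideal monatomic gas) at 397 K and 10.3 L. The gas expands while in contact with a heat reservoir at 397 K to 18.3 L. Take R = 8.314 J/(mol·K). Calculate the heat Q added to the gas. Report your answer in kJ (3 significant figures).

Q ≈ 7.85 kJ

Isothermal ⇒ ΔU = 0, so Q = W = nRT ln(V₂/V₁).
Q = (4.14)(8.314)(397) ln(18.3/10.3) = 13665 × 0.5748 = 7854 J.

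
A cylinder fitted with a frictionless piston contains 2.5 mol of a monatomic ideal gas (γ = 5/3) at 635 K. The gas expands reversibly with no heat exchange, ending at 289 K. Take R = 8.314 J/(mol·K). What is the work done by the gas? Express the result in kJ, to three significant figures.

W ≈ 10.8 kJ

Adiabatic ⇒ Q = 0, so W_by = −ΔU = nCᵥ(T₁ − T₂).
Cᵥ = 3R/2 = 12.47 J/(mol·K).
W = (2.5)(12.47)(635 − 289) = 10787 J.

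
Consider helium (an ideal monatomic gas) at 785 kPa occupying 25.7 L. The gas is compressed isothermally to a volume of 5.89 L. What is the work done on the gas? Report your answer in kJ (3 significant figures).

W ≈ 29.7 kJ

Isothermal: W = nRT ln(V₂/V₁) = P₁V₁ ln(V₂/V₁).
P₁V₁ = (785 kPa)(25.7 L) = 20174 J.
W = 20174 × ln(5.89/25.7) = 20174 × -1.473
W_by_gas = -29722 J; work on gas = −W_by = 29722 J.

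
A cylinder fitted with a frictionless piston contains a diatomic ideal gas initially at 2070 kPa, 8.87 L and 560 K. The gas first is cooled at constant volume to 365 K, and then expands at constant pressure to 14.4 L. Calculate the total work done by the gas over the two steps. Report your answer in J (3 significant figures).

Step 1 (isochoric): W = 0 (constant volume).
After step 1: P = 1349 kPa (V unchanged).
Step 2 (isobaric): W = PΔV = (1349 kPa)(14.4 − 8.87 L) = 7461 J.
W_total = 0 + 7461 = 7461 J.

W_total ≈ 7460 J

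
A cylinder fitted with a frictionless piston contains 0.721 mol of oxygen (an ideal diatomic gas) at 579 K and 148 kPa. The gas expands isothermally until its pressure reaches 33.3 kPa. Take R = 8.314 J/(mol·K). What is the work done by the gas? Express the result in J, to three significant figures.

W ≈ 5180 J

Isothermal process: W = nRT ln(V₂/V₁) = nRT ln(P₁/P₂).
W = (0.721)(8.314)(579) × ln(148/33.3)
  = 3471 × ln(4.444) = 3471 × 1.492
W_by_gas = 5177 J.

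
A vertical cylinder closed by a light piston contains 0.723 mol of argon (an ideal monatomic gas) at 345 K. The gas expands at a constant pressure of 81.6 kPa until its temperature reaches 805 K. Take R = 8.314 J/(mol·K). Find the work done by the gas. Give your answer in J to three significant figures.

Isobaric: W = P ΔV = nR ΔT.
W = (0.723)(8.314)(805 − 345) = 2765 J.

W ≈ 2770 J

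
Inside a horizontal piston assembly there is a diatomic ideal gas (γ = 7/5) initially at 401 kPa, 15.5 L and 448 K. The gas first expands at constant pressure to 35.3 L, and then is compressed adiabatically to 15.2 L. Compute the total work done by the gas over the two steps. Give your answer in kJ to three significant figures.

Step 1 (isobaric): W = PΔV = (401 kPa)(35.3 − 15.5 L) = 7940 J.
After step 1: P = 401 kPa, V = 35.3 L, T = 1020 K.
Step 2 (adiabatic): W = (P₁V₁ − P₂V₂)/(γ−1) = (14155 − 19829)/0.4 = -14183 J.
W_total = 7940 − 14183 = -6243 J.

W_total ≈ -6.24 kJ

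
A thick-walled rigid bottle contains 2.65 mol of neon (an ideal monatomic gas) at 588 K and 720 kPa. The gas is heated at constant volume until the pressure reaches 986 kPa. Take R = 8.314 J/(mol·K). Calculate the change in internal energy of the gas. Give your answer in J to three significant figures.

Constant volume ⇒ W = 0, so Q = ΔU = nCᵥΔT with Cᵥ = 3R/2 = 12.47 J/(mol·K).
At constant V, T₂/T₁ = P₂/P₁ ⇒ ΔT = T₁(P₂/P₁ − 1) = 588·(986/720 − 1) = 217.2 K.
ΔU = (2.65)(12.47)(217.2) = 7179 J.

ΔU ≈ 7180 J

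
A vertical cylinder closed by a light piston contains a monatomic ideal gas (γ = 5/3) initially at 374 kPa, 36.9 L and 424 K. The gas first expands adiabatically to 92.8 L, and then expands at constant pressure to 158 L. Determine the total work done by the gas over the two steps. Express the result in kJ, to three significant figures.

Step 1 (adiabatic): W = (P₁V₁ − P₂V₂)/(γ−1) = (13801 − 7462)/0.667 = 9507 J.
After step 1: P = 80.41 kPa, V = 92.8 L, T = 229.3 K.
Step 2 (isobaric): W = PΔV = (80.41 kPa)(158 − 92.8 L) = 5243 J.
W_total = 9507 + 5243 = 14750 J.

W_total ≈ 14.8 kJ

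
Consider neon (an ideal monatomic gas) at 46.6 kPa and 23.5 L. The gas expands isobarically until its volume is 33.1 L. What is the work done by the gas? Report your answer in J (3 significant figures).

W ≈ 447 J

Isobaric: W = P ΔV.
W = (46.6 kPa)(33.1 − 23.5 L) = (46.6)(9.6) = 447.4 J.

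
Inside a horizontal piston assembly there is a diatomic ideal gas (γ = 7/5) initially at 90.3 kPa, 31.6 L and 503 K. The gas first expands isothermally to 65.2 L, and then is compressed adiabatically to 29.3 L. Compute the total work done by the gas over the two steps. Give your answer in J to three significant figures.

W_total ≈ -623 J

Step 1 (isothermal): W = P₁V₁ ln(V₂/V₁) = (2853) ln(65.2/31.6) = 2067 J.
After step 1: P = 43.77 kPa, V = 65.2 L, T = 503 K.
Step 2 (adiabatic): W = (P₁V₁ − P₂V₂)/(γ−1) = (2853 − 3929)/0.4 = -2690 J.
W_total = 2067 − 2690 = -623 J.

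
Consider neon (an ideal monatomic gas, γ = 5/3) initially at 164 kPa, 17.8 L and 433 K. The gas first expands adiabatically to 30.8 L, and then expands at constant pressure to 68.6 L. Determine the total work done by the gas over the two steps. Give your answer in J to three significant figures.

W_total ≈ 3830 J

Step 1 (adiabatic): W = (P₁V₁ − P₂V₂)/(γ−1) = (2919 − 2025)/0.667 = 1341 J.
After step 1: P = 65.76 kPa, V = 30.8 L, T = 300.4 K.
Step 2 (isobaric): W = PΔV = (65.76 kPa)(68.6 − 30.8 L) = 2486 J.
W_total = 1341 + 2486 = 3826 J.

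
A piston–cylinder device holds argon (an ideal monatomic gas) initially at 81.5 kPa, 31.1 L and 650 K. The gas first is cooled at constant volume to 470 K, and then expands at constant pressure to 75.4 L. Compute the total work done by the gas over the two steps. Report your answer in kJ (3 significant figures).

Step 1 (isochoric): W = 0 (constant volume).
After step 1: P = 58.93 kPa (V unchanged).
Step 2 (isobaric): W = PΔV = (58.93 kPa)(75.4 − 31.1 L) = 2611 J.
W_total = 0 + 2611 = 2611 J.

W_total ≈ 2.61 kJ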